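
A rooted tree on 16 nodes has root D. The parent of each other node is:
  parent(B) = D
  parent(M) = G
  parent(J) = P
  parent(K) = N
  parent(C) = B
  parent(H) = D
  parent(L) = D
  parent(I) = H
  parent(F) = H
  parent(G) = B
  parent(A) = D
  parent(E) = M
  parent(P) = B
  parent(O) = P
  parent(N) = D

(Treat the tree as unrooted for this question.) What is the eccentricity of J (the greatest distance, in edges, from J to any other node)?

5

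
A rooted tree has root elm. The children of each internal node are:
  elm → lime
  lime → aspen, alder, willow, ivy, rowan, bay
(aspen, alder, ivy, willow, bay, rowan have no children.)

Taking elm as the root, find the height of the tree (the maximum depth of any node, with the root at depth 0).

ivy sits deepest: elm–lime–ivy — 2 edges from the root.

2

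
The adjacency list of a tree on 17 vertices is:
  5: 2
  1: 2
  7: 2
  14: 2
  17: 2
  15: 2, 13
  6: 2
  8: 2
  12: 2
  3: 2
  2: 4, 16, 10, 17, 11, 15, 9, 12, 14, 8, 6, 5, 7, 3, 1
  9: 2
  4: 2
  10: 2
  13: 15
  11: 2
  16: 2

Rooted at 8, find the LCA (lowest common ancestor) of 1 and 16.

2

Ancestors of 1 (toward the root): 1, 2, 8.
Ancestors of 16: 16, 2, 8.
The deepest node appearing in both lists is 2.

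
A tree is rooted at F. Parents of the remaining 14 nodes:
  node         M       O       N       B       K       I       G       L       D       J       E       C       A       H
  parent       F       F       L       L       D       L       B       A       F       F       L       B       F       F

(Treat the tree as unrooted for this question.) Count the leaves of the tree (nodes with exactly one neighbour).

10

Degree-1 nodes: C, E, G, H, I, J, K, M, N, O — 10 of them.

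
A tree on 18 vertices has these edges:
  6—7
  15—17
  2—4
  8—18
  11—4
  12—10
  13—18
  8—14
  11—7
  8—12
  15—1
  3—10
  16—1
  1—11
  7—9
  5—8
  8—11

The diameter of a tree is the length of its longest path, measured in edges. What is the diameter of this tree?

BFS from 17 reaches 3 last, at distance 7; BFS from 3 confirms no node is farther.
Path: 17-15-1-11-8-12-10-3.

7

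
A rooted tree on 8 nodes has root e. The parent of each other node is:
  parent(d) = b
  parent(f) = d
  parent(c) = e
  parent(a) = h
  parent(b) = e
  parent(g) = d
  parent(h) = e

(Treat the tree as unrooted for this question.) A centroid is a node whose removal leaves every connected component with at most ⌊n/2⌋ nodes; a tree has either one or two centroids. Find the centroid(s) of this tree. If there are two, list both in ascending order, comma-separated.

b, e

If b is removed the pieces have sizes 4, 3, all ≤ ⌊8/2⌋ = 4.
Its neighbour e also leaves a largest component of size 4, so both are centroids.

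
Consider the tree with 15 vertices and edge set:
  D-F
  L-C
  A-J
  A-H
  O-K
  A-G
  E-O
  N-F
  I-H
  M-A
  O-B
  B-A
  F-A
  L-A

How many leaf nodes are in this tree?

9

Degree-1 nodes: C, D, E, G, I, J, K, M, N — 9 of them.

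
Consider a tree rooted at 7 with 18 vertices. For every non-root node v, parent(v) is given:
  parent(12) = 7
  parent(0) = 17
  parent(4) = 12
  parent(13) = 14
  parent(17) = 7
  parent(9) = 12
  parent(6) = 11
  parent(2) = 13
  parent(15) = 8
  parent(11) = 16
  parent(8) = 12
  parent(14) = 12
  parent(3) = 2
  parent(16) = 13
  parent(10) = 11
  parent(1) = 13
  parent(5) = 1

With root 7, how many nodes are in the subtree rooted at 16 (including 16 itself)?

16's subtree: {16, 11, 6, 10}, size 4.

4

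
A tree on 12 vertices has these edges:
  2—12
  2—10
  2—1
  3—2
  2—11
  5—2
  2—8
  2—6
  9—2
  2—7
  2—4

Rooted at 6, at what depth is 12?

2

Climbing from 12 to the root: 12 → 2 → 6. That's 2 steps.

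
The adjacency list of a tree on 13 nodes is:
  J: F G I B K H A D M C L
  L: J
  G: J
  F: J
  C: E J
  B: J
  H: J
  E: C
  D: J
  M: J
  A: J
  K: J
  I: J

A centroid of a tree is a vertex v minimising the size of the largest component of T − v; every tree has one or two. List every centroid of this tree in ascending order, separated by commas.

Delete J: the remaining components have sizes 2, 1, 1, 1, 1, 1, 1, 1, 1, 1, 1. Max 2 ≤ 6, so J is a centroid.
Every other node leaves some component of size > 6, so the centroid is unique.

J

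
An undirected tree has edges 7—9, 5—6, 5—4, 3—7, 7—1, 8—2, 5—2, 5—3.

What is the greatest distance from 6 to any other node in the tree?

4

Distances from 6 peak at 4, attained at 1 (9 also at distance 4).
6 – 5 – 3 – 7 – 1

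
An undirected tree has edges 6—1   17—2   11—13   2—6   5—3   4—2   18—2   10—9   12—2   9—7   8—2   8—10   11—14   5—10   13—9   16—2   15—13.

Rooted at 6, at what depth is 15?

Path from 6 to 15: 6–2–8–10–9–13–15, which has 6 edges.

6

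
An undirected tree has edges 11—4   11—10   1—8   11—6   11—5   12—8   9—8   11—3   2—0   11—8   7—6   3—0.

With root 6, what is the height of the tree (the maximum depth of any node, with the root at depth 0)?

A deepest node is 2, reached by 6 – 11 – 3 – 0 – 2.
That path has 4 edges, so the height is 4.

4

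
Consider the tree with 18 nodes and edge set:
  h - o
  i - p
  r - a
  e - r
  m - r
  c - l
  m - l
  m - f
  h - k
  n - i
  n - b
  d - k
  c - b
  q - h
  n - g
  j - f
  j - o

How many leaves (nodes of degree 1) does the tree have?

6

Exactly 6 nodes have a single neighbour: a, d, e, g, p, q.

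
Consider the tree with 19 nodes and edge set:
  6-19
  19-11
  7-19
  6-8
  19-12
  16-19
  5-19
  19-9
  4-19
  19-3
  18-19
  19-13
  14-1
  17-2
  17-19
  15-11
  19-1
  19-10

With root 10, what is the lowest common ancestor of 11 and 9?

19

Ancestors of 11 (toward the root): 11, 19, 10.
Ancestors of 9: 9, 19, 10.
The deepest node appearing in both lists is 19.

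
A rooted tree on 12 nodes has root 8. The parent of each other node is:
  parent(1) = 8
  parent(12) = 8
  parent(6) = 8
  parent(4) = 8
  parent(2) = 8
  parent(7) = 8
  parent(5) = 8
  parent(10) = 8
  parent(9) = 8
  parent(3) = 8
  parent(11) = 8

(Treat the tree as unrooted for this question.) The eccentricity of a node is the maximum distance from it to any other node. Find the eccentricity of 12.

Distances from 12 peak at 2, attained at 9 (7, 2, 6, 10, 11, 5, 3, 4, 1 also at distance 2).
12-8-9

2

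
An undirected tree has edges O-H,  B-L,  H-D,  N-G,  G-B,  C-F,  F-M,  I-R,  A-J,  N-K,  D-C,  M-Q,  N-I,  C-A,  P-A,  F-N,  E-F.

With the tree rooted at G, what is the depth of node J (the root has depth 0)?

Path from G to J: G – N – F – C – A – J, which has 5 edges.

5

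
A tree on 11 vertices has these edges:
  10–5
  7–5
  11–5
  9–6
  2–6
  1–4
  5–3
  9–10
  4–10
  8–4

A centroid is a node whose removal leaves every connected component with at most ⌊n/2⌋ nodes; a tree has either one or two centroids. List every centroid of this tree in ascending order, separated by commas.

Delete 10: the remaining components have sizes 4, 3, 3. Max 4 ≤ 5, so 10 is a centroid.
Every other node leaves some component of size > 5, so the centroid is unique.

10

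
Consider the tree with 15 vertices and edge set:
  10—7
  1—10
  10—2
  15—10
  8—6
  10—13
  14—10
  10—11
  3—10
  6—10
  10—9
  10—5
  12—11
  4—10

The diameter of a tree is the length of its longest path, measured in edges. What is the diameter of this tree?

4

A longest path is 12–11–10–6–8, with 4 edges.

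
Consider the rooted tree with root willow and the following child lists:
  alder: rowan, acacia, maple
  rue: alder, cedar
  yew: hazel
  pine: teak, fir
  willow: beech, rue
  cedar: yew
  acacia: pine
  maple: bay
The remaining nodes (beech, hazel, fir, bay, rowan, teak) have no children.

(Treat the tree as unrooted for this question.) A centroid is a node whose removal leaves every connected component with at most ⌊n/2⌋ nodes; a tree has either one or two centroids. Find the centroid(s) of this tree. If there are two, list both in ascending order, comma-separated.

alder

If alder is removed the pieces have sizes 6, 4, 2, 1, all ≤ ⌊14/2⌋ = 7.
Every other node leaves some component of size > 7, so the centroid is unique.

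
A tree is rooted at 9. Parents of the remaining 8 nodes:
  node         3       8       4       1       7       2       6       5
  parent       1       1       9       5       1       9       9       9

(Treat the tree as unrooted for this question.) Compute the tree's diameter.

4

Starting from 3, a farthest node is 4 at distance 4.
One longest path: 3 - 1 - 5 - 9 - 4.
So the diameter is 4.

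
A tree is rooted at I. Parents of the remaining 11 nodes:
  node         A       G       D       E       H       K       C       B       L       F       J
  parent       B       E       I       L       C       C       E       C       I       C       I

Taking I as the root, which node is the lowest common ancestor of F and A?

Ancestors of F (toward the root): F, C, E, L, I.
Ancestors of A: A, B, C, E, L, I.
The deepest node appearing in both lists is C.

C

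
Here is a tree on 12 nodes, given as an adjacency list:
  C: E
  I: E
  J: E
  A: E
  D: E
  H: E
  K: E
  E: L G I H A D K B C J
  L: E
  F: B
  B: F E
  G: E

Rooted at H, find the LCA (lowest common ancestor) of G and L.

Path G→root: G E H; path L→root: L E H.
First common node: E.

E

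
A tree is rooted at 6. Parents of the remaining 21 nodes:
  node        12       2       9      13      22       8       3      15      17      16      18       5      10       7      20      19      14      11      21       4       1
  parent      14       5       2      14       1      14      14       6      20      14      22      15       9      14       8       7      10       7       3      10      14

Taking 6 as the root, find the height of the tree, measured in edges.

18 sits deepest: 6-15-5-2-9-10-14-1-22-18 — 9 edges from the root.

9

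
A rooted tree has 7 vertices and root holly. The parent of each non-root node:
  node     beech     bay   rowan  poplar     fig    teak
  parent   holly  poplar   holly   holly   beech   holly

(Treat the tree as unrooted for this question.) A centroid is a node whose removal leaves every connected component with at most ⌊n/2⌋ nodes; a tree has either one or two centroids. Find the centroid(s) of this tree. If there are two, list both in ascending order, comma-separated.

Delete holly: the remaining components have sizes 2, 2, 1, 1. Max 2 ≤ 3, so holly is a centroid.
Every other node leaves some component of size > 3, so the centroid is unique.

holly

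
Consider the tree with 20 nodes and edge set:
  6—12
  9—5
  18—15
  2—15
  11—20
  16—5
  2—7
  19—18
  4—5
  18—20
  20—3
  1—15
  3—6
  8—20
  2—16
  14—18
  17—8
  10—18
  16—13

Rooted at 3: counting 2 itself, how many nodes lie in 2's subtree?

The subtree rooted at 2 contains: 2, 16, 7, 5, 13, 9, 4 — 7 nodes.

7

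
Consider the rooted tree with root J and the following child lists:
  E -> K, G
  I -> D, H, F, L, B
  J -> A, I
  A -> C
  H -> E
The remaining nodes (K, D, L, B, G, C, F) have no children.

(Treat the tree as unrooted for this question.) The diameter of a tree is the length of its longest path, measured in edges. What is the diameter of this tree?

BFS from G reaches C last, at distance 6; BFS from C confirms no node is farther.
Path: G - E - H - I - J - A - C.

6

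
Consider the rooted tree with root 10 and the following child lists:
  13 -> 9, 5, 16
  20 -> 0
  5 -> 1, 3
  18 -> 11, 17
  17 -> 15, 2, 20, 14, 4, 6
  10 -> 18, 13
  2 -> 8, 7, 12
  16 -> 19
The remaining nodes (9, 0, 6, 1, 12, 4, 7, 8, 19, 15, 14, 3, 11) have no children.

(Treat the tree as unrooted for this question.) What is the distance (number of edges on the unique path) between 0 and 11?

4

Walking from 0: 0–20–17–18–11. Length 4.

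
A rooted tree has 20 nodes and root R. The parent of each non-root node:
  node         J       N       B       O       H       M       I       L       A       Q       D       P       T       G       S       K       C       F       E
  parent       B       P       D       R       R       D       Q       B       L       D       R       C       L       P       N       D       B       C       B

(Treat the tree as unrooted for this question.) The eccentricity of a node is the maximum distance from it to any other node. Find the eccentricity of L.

A farthest node from L is S.
The path L-B-C-P-N-S has 5 edges.

5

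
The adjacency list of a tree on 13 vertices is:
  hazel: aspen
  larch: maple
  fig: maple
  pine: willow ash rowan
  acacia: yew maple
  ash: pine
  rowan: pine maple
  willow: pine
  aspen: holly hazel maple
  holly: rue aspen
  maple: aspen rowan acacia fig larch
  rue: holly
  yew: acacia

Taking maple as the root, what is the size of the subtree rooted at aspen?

4

Descendants of aspen (including itself): aspen, holly, hazel, rue. That's 4.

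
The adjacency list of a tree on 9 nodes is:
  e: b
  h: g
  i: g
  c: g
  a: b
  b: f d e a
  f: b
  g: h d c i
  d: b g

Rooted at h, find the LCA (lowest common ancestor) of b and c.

g

Path b→root: b d g h; path c→root: c g h.
First common node: g.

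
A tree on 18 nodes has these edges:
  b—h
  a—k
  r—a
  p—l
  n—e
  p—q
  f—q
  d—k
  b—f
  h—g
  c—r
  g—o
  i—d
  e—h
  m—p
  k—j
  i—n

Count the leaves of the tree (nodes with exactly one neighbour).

Exactly 5 nodes have a single neighbour: c, j, l, m, o.

5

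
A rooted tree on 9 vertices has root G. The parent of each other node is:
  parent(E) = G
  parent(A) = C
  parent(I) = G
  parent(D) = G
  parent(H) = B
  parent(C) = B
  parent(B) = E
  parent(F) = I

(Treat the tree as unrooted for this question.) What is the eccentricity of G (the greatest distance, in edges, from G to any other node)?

4

A farthest node from G is A.
The path G–E–B–C–A has 4 edges.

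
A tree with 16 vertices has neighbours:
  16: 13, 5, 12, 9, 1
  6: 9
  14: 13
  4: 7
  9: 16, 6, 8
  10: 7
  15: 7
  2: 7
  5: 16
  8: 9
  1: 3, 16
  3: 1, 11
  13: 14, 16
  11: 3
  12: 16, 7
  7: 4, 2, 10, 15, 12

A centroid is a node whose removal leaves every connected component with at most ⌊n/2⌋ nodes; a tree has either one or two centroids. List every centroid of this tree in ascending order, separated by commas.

16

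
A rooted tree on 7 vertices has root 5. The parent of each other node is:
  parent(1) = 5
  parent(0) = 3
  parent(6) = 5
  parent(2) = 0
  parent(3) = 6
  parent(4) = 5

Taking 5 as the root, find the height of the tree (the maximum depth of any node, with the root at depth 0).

4

2 sits deepest: 5–6–3–0–2 — 4 edges from the root.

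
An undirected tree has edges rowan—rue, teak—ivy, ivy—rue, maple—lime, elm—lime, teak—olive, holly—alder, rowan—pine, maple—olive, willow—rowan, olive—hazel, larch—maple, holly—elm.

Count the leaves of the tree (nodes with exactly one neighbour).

5

Exactly 5 nodes have a single neighbour: alder, hazel, larch, pine, willow.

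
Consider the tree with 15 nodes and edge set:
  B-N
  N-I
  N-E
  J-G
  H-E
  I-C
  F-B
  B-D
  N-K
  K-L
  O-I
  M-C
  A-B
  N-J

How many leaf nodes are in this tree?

Exactly 8 nodes have a single neighbour: A, D, F, G, H, L, M, O.

8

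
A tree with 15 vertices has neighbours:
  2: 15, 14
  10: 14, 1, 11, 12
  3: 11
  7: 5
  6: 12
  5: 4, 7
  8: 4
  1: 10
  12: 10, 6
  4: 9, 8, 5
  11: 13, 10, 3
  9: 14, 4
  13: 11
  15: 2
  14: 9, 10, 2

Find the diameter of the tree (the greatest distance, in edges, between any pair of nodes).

7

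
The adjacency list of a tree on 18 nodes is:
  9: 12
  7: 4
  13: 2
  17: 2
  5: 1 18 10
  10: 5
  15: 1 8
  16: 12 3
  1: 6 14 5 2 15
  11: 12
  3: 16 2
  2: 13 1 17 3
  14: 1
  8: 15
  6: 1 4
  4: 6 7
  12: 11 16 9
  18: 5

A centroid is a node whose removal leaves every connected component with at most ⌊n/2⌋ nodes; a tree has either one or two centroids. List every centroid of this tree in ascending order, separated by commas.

1

Delete 1: the remaining components have sizes 8, 3, 3, 2, 1. Max 8 ≤ 9, so 1 is a centroid.
No neighbour of 1 does as well, so 1 is the unique centroid.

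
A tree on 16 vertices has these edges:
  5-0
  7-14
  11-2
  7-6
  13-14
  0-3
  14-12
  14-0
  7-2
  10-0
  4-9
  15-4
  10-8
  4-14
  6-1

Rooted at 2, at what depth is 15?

4

2–7–14–4–15 — 4 edges.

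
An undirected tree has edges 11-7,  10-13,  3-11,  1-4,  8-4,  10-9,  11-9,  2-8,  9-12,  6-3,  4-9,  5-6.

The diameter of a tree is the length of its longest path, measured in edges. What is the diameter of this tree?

7

A longest path is 5 - 6 - 3 - 11 - 9 - 4 - 8 - 2, with 7 edges.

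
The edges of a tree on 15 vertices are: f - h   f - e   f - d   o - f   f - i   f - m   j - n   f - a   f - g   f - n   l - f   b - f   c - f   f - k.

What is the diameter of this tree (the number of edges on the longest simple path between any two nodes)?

A longest path is j - n - f - m, with 3 edges.

3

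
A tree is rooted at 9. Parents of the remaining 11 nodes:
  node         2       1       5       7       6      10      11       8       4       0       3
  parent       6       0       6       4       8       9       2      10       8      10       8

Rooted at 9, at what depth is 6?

3

9 – 10 – 8 – 6 — 3 edges.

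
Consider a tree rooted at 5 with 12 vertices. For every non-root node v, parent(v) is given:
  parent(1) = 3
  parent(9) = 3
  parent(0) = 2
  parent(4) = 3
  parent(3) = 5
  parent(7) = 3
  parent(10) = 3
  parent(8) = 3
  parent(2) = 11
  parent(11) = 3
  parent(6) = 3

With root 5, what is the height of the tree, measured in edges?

4

0 sits deepest: 5–3–11–2–0 — 4 edges from the root.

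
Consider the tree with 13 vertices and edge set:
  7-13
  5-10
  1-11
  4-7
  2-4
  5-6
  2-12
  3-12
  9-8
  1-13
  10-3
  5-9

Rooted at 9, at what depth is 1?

Path from 9 to 1: 9 – 5 – 10 – 3 – 12 – 2 – 4 – 7 – 13 – 1, which has 9 edges.

9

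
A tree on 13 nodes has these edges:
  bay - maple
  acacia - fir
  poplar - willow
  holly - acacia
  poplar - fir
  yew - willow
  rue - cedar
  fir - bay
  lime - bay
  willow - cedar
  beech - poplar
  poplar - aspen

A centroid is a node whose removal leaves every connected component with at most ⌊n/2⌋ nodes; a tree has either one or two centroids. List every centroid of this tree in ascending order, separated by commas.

poplar

If poplar is removed the pieces have sizes 6, 4, 1, 1, all ≤ ⌊13/2⌋ = 6.
Every other node leaves some component of size > 6, so the centroid is unique.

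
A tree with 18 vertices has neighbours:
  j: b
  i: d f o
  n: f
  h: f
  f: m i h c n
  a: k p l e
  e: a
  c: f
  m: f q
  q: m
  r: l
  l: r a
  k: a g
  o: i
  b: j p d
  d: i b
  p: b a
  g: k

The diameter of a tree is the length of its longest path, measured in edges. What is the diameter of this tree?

Starting from r, a farthest node is q at distance 9.
One longest path: r – l – a – p – b – d – i – f – m – q.
So the diameter is 9.

9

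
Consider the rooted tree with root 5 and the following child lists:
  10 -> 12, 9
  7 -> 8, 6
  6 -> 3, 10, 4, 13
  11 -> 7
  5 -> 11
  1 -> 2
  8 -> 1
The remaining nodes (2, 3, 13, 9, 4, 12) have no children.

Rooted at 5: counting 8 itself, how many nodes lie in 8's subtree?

3

8's subtree: {8, 1, 2}, size 3.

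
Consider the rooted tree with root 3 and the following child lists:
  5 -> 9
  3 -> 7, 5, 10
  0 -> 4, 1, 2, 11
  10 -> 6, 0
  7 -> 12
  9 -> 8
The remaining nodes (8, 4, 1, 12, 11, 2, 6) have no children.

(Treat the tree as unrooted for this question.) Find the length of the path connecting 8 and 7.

Walking from 8: 8 – 9 – 5 – 3 – 7. Length 4.

4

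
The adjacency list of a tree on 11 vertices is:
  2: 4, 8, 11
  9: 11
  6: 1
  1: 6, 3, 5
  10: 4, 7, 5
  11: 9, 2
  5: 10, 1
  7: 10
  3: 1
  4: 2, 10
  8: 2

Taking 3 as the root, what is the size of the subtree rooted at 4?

The subtree rooted at 4 contains: 4, 2, 11, 8, 9 — 5 nodes.

5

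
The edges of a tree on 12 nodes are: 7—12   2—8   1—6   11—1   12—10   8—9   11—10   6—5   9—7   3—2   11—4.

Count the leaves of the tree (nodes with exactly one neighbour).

3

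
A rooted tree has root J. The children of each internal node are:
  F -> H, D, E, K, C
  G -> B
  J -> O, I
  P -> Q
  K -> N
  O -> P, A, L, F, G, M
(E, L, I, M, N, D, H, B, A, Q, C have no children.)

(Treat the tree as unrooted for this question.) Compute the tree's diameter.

Starting from N, a farthest node is B at distance 5.
One longest path: N–K–F–O–G–B.
So the diameter is 5.

5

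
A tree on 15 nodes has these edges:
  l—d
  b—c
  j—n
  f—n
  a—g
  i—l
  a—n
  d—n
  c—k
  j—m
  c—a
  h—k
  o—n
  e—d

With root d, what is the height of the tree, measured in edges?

5

The longest root-to-leaf path is d–n–a–c–k–h (5 edges).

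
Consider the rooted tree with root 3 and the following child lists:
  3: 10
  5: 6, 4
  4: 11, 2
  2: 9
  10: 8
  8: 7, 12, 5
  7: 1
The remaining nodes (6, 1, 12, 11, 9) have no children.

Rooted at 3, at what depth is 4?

Climbing from 4 to the root: 4 – 5 – 8 – 10 – 3. That's 4 steps.

4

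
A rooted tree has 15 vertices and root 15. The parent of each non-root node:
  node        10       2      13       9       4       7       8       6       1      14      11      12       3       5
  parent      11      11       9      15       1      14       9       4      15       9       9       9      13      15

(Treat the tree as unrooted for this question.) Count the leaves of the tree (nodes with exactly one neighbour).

8

Degree-1 nodes: 2, 3, 5, 6, 7, 8, 10, 12 — 8 of them.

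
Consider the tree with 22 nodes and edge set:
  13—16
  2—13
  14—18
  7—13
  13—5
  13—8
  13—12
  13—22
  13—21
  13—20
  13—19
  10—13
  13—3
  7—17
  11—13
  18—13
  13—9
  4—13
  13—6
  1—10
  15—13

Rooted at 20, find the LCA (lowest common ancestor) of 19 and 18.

Ancestors of 19 (toward the root): 19, 13, 20.
Ancestors of 18: 18, 13, 20.
The deepest node appearing in both lists is 13.

13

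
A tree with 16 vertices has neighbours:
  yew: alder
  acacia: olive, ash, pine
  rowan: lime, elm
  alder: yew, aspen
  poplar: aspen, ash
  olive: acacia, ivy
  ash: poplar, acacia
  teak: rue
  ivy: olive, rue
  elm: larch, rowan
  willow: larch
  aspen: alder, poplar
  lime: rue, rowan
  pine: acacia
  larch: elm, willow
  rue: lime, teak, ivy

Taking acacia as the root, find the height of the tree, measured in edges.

8

willow sits deepest: acacia → olive → ivy → rue → lime → rowan → elm → larch → willow — 8 edges from the root.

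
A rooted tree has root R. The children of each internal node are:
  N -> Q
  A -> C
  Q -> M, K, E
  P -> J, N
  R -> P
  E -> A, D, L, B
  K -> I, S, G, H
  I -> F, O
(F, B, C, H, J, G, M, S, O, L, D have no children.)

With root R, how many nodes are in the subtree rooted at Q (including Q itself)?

Q's subtree: {Q, E, M, K, A, B, L, D, G, S, I, H, C, F, O}, size 15.

15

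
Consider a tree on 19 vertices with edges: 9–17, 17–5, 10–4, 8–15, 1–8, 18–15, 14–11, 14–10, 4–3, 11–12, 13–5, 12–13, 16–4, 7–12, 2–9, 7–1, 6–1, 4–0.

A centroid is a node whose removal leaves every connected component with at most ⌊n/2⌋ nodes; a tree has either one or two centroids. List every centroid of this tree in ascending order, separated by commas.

Removing 12 splits the tree into components of sizes 7, 6, 5; the largest is 7 ≤ ⌊19/2⌋ = 9.
No neighbour of 12 does as well, so 12 is the unique centroid.

12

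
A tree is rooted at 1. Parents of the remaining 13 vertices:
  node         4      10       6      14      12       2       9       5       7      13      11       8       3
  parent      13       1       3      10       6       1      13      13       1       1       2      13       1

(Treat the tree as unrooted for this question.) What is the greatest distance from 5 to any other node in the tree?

Distances from 5 peak at 5, attained at 12.
5-13-1-3-6-12

5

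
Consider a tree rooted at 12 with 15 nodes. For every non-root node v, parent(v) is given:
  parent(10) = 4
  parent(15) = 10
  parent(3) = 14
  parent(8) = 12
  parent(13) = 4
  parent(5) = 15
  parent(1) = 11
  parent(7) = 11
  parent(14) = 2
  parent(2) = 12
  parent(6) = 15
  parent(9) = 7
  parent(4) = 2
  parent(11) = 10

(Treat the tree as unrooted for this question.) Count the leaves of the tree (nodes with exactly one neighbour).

7

The leaves are 1, 3, 5, 6, 8, 9, 13.
That is 7 leaves.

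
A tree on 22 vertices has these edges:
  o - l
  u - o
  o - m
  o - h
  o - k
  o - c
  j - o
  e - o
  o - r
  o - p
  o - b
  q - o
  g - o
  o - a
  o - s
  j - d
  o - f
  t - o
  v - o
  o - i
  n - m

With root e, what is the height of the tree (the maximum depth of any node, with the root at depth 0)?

3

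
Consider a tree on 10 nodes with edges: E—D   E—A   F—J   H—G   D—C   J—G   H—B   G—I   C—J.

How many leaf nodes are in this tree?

The leaves are A, B, F, I.
That is 4 leaves.

4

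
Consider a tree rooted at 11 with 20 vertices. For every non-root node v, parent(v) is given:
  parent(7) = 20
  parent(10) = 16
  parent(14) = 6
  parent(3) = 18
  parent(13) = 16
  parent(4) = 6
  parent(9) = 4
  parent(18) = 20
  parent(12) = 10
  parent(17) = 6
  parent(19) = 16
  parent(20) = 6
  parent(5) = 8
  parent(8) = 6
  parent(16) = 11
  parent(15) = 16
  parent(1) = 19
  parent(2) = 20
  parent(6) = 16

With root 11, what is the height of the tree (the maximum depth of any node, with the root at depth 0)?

The longest root-to-leaf path is 11-16-6-20-18-3 (5 edges).

5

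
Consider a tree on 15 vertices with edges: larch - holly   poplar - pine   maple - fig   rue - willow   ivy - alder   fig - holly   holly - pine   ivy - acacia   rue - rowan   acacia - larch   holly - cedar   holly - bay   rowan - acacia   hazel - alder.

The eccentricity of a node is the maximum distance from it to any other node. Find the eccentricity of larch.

4

A farthest node from larch is willow (hazel also at distance 4).
The path larch – acacia – rowan – rue – willow has 4 edges.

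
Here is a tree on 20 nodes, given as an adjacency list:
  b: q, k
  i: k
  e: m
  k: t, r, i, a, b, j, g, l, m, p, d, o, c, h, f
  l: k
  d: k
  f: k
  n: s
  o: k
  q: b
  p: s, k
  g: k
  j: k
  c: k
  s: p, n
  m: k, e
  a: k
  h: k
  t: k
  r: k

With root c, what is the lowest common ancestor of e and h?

Path e→root: e m k c; path h→root: h k c.
First common node: k.

k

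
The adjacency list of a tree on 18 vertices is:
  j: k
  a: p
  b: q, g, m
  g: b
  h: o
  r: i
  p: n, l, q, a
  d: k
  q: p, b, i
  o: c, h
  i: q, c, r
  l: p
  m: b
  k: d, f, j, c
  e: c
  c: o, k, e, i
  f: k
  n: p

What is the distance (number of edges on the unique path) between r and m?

4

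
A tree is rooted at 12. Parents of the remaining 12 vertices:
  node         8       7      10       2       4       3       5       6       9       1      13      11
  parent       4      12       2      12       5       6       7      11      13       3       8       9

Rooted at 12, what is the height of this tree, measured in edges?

1 sits deepest: 12 → 7 → 5 → 4 → 8 → 13 → 9 → 11 → 6 → 3 → 1 — 10 edges from the root.

10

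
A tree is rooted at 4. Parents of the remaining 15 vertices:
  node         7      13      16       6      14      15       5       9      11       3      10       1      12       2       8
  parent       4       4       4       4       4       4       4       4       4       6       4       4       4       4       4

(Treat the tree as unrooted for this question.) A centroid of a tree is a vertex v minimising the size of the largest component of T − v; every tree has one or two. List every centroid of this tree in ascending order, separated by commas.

Removing 4 splits the tree into components of sizes 2, 1, 1, 1, 1, 1, 1, 1, 1, 1, 1, 1, 1, 1; the largest is 2 ≤ ⌊16/2⌋ = 8.
Every other node leaves some component of size > 8, so the centroid is unique.

4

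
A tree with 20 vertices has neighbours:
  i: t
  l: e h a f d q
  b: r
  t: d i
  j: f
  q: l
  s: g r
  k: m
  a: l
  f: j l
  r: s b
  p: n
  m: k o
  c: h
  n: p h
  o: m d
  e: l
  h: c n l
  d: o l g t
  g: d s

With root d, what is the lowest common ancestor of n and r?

d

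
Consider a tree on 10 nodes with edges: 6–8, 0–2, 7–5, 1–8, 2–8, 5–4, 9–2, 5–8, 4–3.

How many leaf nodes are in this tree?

Exactly 6 nodes have a single neighbour: 0, 1, 3, 6, 7, 9.

6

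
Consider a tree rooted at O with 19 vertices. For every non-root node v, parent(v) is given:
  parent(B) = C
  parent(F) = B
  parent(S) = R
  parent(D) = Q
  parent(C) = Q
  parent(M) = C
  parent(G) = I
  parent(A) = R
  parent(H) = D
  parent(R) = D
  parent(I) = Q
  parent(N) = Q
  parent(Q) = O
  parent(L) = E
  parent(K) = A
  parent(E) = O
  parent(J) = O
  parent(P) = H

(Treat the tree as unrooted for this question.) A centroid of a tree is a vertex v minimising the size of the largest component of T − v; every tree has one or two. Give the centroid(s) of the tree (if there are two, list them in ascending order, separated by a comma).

Q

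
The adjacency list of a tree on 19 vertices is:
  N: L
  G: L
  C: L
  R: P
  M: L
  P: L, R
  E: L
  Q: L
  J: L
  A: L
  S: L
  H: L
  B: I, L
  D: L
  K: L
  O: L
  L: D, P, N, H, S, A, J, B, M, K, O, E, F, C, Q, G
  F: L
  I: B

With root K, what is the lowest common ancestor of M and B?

M's ancestor chain is M, L, K and B's is B, L, K; they first meet at L.

L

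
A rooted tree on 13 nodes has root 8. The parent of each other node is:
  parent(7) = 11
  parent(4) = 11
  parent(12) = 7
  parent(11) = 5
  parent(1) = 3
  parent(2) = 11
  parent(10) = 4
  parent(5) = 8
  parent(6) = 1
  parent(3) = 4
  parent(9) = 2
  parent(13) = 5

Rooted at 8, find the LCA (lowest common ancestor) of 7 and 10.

Ancestors of 7 (toward the root): 7, 11, 5, 8.
Ancestors of 10: 10, 4, 11, 5, 8.
The deepest node appearing in both lists is 11.

11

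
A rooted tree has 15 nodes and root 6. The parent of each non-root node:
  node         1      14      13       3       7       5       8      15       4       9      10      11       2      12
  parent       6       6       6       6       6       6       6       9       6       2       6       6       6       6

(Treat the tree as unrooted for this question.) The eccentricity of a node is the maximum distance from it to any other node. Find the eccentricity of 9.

3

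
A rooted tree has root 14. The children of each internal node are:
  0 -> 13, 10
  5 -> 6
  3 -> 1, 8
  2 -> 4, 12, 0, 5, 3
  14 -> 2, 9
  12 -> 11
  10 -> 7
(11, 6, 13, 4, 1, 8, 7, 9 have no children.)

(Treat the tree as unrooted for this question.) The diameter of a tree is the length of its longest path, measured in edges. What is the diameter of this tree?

5

A longest path is 7 - 10 - 0 - 2 - 14 - 9, with 5 edges.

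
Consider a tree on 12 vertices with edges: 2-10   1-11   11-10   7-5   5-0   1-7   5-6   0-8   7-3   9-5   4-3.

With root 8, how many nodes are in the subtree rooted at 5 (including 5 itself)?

10

Descendants of 5 (including itself): 5, 7, 6, 9, 1, 3, 11, 4, 10, 2. That's 10.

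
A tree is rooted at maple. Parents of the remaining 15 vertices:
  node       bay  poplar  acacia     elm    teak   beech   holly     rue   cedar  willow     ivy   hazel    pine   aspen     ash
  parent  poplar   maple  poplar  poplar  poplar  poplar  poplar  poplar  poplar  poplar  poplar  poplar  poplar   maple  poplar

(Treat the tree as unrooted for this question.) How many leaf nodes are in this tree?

The leaves are acacia, ash, aspen, bay, beech, cedar, elm, hazel, holly, ivy, pine, rue, teak, willow.
That is 14 leaves.

14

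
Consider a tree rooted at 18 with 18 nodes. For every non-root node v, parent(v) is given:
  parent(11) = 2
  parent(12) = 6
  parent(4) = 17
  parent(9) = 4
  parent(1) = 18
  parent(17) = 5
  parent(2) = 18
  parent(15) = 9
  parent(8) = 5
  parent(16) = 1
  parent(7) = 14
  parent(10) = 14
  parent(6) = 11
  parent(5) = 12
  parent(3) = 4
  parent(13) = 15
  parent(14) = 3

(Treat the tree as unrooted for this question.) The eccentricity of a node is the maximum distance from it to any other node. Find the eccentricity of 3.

The node farthest from 3 is 16, via 3 – 4 – 17 – 5 – 12 – 6 – 11 – 2 – 18 – 1 – 16 — 10 edges.

10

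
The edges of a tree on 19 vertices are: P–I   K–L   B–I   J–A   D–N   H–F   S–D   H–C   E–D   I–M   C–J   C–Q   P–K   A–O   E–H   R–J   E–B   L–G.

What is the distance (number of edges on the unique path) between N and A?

N – D – E – H – C – J – A: 6 edges.

6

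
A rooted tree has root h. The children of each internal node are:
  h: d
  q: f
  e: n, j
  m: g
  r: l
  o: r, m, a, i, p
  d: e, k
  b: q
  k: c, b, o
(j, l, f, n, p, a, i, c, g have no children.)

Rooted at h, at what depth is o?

3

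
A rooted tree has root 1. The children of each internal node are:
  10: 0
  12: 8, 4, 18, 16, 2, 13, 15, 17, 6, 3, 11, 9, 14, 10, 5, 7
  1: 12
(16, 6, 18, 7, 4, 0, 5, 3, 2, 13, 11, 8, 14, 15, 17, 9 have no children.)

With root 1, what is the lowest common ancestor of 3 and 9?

Ancestors of 3 (toward the root): 3, 12, 1.
Ancestors of 9: 9, 12, 1.
The deepest node appearing in both lists is 12.

12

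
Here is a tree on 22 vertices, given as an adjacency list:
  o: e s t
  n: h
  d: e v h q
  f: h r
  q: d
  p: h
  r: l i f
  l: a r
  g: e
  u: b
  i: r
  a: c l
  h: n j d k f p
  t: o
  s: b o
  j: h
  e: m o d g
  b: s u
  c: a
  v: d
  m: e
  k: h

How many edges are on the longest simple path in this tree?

Starting from c, a farthest node is u at distance 11.
One longest path: c-a-l-r-f-h-d-e-o-s-b-u.
So the diameter is 11.

11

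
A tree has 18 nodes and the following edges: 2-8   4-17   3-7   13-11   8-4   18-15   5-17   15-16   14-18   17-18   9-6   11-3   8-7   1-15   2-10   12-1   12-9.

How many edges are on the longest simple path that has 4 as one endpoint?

7

Distances from 4 peak at 7, attained at 6.
4 – 17 – 18 – 15 – 1 – 12 – 9 – 6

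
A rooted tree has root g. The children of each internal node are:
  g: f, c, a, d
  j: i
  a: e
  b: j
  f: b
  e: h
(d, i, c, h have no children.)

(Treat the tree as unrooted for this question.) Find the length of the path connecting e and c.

The path is e – a – g – c, which has 3 edges.

3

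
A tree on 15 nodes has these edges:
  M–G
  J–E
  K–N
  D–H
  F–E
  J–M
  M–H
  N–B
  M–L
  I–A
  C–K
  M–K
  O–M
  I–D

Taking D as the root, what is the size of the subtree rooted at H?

12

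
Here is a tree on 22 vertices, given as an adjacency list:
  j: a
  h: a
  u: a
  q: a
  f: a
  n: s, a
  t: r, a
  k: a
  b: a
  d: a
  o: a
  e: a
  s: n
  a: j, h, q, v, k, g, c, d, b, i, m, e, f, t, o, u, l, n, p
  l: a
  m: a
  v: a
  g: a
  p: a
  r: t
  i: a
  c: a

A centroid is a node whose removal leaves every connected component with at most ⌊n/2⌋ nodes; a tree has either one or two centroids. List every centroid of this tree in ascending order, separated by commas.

Delete a: the remaining components have sizes 2, 2, 1, 1, 1, 1, 1, 1, 1, 1, 1, 1, 1, 1, 1, 1, 1, 1, 1. Max 2 ≤ 11, so a is a centroid.
Every other node leaves some component of size > 11, so the centroid is unique.

a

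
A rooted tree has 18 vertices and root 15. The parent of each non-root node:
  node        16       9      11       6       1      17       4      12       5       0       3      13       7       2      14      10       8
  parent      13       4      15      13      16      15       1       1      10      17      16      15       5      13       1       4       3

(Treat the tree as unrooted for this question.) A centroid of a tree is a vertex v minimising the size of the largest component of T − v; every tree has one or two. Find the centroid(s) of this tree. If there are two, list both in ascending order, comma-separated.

If 16 is removed the pieces have sizes 8, 7, 2, all ≤ ⌊18/2⌋ = 9.
No neighbour of 16 does as well, so 16 is the unique centroid.

16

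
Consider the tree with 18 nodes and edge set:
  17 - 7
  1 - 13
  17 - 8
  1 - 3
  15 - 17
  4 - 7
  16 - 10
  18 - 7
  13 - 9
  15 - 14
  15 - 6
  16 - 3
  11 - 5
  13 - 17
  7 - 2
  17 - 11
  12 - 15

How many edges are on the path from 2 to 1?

4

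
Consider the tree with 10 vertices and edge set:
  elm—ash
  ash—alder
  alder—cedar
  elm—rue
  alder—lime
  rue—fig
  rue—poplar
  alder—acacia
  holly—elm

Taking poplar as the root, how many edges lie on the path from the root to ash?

Climbing from ash to the root: ash – elm – rue – poplar. That's 3 steps.

3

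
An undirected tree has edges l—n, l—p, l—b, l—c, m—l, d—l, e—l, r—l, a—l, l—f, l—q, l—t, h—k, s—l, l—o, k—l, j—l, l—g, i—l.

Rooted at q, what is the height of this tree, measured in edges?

The longest root-to-leaf path is q → l → k → h (3 edges).

3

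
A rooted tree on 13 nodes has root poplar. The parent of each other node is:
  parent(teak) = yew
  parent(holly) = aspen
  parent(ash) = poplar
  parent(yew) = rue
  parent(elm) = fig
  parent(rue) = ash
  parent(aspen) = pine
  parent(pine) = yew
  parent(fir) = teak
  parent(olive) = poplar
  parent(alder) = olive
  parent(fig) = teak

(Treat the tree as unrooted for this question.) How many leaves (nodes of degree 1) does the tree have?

The leaves are alder, elm, fir, holly.
That is 4 leaves.

4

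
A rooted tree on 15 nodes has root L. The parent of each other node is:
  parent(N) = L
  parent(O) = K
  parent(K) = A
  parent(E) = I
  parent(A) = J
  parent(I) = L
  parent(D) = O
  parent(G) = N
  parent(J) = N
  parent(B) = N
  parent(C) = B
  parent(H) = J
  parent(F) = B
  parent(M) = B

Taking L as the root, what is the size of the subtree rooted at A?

The subtree rooted at A contains: A, K, O, D — 4 nodes.

4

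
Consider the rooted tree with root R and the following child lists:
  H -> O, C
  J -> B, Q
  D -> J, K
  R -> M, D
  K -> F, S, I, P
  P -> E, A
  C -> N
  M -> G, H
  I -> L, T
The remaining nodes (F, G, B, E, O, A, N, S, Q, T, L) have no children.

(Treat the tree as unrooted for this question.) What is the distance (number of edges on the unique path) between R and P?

Walking from R: R–D–K–P. Length 3.

3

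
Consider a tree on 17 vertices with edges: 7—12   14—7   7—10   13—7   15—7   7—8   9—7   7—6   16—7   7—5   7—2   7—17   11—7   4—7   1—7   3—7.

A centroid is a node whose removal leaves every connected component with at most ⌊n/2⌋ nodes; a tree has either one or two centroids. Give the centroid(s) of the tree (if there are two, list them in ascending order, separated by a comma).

7

If 7 is removed the pieces have sizes 1, 1, 1, 1, 1, 1, 1, 1, 1, 1, 1, 1, 1, 1, 1, 1, all ≤ ⌊17/2⌋ = 8.
Every other node leaves some component of size > 8, so the centroid is unique.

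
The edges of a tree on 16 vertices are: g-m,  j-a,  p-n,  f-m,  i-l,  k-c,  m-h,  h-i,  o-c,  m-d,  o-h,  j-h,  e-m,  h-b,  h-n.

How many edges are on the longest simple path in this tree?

Starting from k, a farthest node is p at distance 5.
One longest path: k - c - o - h - n - p.
So the diameter is 5.

5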